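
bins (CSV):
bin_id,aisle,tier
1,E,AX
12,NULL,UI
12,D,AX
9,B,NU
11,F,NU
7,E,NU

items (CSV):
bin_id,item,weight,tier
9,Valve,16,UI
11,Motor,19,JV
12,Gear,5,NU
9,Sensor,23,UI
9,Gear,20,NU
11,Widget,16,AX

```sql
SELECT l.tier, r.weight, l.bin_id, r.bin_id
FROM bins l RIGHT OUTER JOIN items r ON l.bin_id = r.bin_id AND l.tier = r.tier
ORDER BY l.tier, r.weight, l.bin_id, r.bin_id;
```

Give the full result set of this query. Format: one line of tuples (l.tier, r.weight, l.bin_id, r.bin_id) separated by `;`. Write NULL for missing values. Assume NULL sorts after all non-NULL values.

(NU, 20, 9, 9); (NULL, 5, NULL, 12); (NULL, 16, NULL, 9); (NULL, 16, NULL, 11); (NULL, 19, NULL, 11); (NULL, 23, NULL, 9)

RIGHT JOIN keeps every row from `items`; unmatched rows get NULL for `bins`'s columns.
Matching on l.bin_id = r.bin_id AND l.tier = r.tier.
Matched pairs: 1; unmatched r rows kept: 5.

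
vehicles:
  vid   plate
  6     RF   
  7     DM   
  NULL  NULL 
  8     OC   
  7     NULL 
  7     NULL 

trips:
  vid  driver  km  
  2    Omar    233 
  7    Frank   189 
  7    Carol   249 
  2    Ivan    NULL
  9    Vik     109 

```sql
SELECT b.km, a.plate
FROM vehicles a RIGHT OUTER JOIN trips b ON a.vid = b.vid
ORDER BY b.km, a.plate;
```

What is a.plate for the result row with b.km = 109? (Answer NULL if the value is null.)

NULL

RIGHT JOIN keeps every row from `trips`; unmatched rows get NULL for `vehicles`'s columns.
Matching on a.vid = b.vid. A NULL in a compared column never satisfies the condition.
- a row (vid=6): no match.
- a row (vid=7): matches 2 b row(s) → 2 output row(s).
- a row (vid=NULL): no match.
- a row (vid=8): no match.
- a row (vid=7): matches 2 b row(s) → 2 output row(s).
- a row (vid=7): matches 2 b row(s) → 2 output row(s).
- plus 3 unmatched b row(s), each kept with NULL a columns.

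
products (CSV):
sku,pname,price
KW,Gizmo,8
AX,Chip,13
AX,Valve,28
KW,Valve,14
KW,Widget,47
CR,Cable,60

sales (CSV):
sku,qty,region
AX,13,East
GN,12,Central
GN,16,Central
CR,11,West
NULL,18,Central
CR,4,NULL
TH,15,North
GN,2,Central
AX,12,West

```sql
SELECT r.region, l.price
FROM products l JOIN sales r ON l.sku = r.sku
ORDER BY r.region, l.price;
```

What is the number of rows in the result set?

6

INNER JOIN keeps only pairs where the ON condition holds.
Matching on l.sku = r.sku. A NULL in a compared column never satisfies the condition.
- l row (sku=KW): no match → dropped.
- l row (sku=AX): matches 2 r row(s) → 2 output row(s).
- l row (sku=AX): matches 2 r row(s) → 2 output row(s).
- l row (sku=KW): no match → dropped.
- l row (sku=KW): no match → dropped.
- l row (sku=CR): matches 2 r row(s) → 2 output row(s).
Total: 6 rows.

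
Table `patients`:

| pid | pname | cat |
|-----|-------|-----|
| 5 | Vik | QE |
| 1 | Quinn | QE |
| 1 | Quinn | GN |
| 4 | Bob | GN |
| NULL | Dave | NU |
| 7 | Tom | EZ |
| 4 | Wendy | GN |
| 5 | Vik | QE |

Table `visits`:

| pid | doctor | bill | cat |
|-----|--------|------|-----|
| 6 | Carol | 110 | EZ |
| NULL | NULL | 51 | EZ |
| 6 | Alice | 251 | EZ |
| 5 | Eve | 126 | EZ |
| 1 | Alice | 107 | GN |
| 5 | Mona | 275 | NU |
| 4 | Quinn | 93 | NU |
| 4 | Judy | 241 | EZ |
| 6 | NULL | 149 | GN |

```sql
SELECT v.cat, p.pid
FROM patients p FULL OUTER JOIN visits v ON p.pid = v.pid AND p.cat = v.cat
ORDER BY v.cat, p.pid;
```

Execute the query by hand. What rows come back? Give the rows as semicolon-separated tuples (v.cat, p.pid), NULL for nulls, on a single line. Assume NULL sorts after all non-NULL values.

(EZ, NULL); (EZ, NULL); (EZ, NULL); (EZ, NULL); (EZ, NULL); (GN, 1); (GN, NULL); (NU, NULL); (NU, NULL); (NULL, 1); (NULL, 4); (NULL, 4); (NULL, 5); (NULL, 5); (NULL, 7); (NULL, NULL)

FULL OUTER JOIN keeps every row from both sides; unmatched rows get NULL for the other side's columns.
Matching on p.pid = v.pid AND p.cat = v.cat. A NULL in a compared column never satisfies the condition.
- p (pid=5, cat=QE) has no partner → padded with NULL.
- p (pid=1, cat=QE) has no partner → padded with NULL.
- p (pid=1, cat=GN) pairs with 1 row(s) of v.
- p (pid=4, cat=GN) has no partner → padded with NULL.
- p (pid=NULL, cat=NU) has no partner → padded with NULL.
- p (pid=7, cat=EZ) has no partner → padded with NULL.
- p (pid=4, cat=GN) has no partner → padded with NULL.
- p (pid=5, cat=QE) has no partner → padded with NULL.
- plus 8 unmatched v row(s), each kept with NULL p columns.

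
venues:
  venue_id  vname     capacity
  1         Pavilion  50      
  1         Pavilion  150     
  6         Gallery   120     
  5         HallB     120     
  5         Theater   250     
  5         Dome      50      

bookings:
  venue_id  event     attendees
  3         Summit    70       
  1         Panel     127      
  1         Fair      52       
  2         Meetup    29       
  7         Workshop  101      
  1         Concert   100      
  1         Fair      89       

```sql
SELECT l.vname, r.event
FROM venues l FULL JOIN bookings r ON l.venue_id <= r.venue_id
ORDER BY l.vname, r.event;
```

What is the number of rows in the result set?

18

FULL OUTER JOIN keeps every row from both sides; unmatched rows get NULL for the other side's columns.
Matching on l.venue_id <= r.venue_id.
- l (venue_id=1) pairs with 7 row(s) of r.
- l (venue_id=1) pairs with 7 row(s) of r.
- l (venue_id=6) pairs with 1 row(s) of r.
- l (venue_id=5) pairs with 1 row(s) of r.
- l (venue_id=5) pairs with 1 row(s) of r.
- l (venue_id=5) pairs with 1 row(s) of r.
Total: 18 rows.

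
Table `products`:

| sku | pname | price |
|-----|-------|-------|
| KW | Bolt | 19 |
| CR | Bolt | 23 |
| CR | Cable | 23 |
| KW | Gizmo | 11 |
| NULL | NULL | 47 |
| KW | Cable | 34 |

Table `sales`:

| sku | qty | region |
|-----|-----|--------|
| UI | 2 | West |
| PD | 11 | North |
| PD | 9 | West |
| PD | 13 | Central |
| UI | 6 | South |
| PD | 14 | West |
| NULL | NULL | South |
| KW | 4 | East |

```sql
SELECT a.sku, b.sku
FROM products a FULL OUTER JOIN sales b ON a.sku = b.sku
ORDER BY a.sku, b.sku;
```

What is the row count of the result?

FULL OUTER JOIN keeps every row from both sides; unmatched rows get NULL for the other side's columns.
Matching on a.sku = b.sku. A NULL in a compared column never satisfies the condition.
Matched pairs: 3; unmatched a rows kept: 3; unmatched b rows kept: 7.
Total: 3 matched + 10 padded = 13 rows.

13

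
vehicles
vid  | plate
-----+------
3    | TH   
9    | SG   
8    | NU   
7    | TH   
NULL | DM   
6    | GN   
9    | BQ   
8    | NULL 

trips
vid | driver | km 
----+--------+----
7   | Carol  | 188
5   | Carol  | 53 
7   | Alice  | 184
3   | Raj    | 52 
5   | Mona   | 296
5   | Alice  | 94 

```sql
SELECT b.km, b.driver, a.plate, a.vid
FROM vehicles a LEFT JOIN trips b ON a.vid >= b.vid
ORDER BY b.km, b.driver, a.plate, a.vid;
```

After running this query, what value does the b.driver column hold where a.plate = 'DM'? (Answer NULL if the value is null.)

NULL

LEFT JOIN keeps every row from `vehicles`; unmatched rows get NULL for `trips`'s columns.
Matching on a.vid >= b.vid. A NULL in a compared column never satisfies the condition.
- vid=3: 1 matching b row(s), so 1 row(s) emitted.
- vid=9: 6 matching b row(s), so 6 row(s) emitted.
- vid=8: 6 matching b row(s), so 6 row(s) emitted.
- vid=7: 6 matching b row(s), so 6 row(s) emitted.
- vid=NULL: no b row matches, row kept with b columns NULL.
- vid=6: 4 matching b row(s), so 4 row(s) emitted.
- vid=9: 6 matching b row(s), so 6 row(s) emitted.
- vid=8: 6 matching b row(s), so 6 row(s) emitted.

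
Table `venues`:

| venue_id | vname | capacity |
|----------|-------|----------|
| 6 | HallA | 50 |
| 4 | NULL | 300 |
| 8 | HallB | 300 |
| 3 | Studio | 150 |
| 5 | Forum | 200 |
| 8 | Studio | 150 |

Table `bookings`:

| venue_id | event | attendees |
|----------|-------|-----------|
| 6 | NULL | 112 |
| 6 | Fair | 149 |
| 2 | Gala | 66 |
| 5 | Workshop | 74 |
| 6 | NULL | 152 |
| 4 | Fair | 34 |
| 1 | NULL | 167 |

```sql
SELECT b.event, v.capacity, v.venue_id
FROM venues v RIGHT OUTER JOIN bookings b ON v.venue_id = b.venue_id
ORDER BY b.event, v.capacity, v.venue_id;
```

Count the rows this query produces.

7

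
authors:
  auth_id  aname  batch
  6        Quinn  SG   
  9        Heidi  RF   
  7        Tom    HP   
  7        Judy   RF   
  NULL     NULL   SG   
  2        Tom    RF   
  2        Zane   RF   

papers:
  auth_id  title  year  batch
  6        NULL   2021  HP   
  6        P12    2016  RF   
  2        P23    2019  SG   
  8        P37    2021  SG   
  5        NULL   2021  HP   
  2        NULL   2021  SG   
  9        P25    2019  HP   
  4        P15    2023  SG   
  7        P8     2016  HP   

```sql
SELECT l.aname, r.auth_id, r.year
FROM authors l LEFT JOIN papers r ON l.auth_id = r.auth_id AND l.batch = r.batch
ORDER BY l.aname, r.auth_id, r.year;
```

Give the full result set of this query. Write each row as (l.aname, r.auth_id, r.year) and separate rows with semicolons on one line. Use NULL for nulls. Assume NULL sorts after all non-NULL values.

(Heidi, NULL, NULL); (Judy, NULL, NULL); (Quinn, NULL, NULL); (Tom, 7, 2016); (Tom, NULL, NULL); (Zane, NULL, NULL); (NULL, NULL, NULL)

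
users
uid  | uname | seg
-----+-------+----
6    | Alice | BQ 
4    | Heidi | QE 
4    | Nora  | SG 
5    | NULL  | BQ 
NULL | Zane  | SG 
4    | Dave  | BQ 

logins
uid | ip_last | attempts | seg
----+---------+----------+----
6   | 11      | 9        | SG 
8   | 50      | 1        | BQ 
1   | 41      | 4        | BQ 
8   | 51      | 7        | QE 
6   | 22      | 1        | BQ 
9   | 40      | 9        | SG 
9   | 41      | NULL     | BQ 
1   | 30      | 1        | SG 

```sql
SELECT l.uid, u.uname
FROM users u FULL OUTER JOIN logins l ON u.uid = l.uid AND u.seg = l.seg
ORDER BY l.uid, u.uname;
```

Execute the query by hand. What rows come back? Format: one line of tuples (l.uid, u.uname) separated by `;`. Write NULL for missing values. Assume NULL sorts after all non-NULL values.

(1, NULL); (1, NULL); (6, Alice); (6, NULL); (8, NULL); (8, NULL); (9, NULL); (9, NULL); (NULL, Dave); (NULL, Heidi); (NULL, Nora); (NULL, Zane); (NULL, NULL)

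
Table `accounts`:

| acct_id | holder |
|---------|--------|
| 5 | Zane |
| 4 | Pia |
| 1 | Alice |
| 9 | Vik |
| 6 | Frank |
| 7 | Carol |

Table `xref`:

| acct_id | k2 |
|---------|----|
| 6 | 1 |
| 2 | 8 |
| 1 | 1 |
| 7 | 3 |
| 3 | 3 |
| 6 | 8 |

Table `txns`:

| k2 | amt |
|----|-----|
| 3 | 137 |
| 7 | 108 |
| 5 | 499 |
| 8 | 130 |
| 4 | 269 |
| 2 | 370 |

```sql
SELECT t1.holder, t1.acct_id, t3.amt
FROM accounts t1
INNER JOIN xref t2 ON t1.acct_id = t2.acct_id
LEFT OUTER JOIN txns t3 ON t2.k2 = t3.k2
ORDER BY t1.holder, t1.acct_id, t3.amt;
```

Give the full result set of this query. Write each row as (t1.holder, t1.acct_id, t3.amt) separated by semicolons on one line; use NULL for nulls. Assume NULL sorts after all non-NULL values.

Joins associate left-to-right: accounts INNER JOIN xref on acct_id gives 4 intermediate row(s).
Then LEFT JOIN `txns t3` on k2: each of those 4 rows is kept; rows whose t2.k2 has no match in t3 get NULL for t3's columns.

(Alice, 1, NULL); (Carol, 7, 137); (Frank, 6, 130); (Frank, 6, NULL)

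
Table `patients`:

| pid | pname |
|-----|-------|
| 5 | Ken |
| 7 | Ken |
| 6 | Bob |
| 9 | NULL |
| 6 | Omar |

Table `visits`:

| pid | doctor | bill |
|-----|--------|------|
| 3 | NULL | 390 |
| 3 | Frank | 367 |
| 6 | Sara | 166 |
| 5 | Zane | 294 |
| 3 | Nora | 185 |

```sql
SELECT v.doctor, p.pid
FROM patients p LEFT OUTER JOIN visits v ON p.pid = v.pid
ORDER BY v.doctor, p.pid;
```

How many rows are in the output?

5

LEFT JOIN keeps every row from `patients`; unmatched rows get NULL for `visits`'s columns.
Matching on p.pid = v.pid.
- p row (pid=5): matches 1 v row(s) → 1 output row(s).
- p row (pid=7): no match → kept, v columns NULL.
- p row (pid=6): matches 1 v row(s) → 1 output row(s).
- p row (pid=9): no match → kept, v columns NULL.
- p row (pid=6): matches 1 v row(s) → 1 output row(s).
Total: 3 matched + 2 padded = 5 rows.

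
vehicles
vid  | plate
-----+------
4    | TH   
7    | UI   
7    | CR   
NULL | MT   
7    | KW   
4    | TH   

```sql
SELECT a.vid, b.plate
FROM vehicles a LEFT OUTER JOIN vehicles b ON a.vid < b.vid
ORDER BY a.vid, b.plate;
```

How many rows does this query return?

LEFT JOIN keeps every row from `vehicles a`; unmatched rows get NULL for `vehicles b`'s columns.
Matching on a.vid < b.vid. A NULL in a compared column never satisfies the condition.
Matched pairs: 6; unmatched a rows kept: 4.
Total: 6 matched + 4 padded = 10 rows.

10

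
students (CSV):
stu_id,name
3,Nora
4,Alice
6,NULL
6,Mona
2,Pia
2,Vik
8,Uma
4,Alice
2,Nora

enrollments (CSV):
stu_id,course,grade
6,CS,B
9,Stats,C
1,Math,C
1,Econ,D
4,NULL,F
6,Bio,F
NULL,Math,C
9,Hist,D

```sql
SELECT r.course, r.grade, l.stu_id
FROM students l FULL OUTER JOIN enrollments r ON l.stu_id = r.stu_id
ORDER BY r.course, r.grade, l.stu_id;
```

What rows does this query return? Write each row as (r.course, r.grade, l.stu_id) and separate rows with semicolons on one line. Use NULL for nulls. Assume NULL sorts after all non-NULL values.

(Bio, F, 6); (Bio, F, 6); (CS, B, 6); (CS, B, 6); (Econ, D, NULL); (Hist, D, NULL); (Math, C, NULL); (Math, C, NULL); (Stats, C, NULL); (NULL, F, 4); (NULL, F, 4); (NULL, NULL, 2); (NULL, NULL, 2); (NULL, NULL, 2); (NULL, NULL, 3); (NULL, NULL, 8)

FULL OUTER JOIN keeps every row from both sides; unmatched rows get NULL for the other side's columns.
Matching on l.stu_id = r.stu_id. A NULL in a compared column never satisfies the condition.
Matched pairs: 6; unmatched l rows kept: 5; unmatched r rows kept: 5.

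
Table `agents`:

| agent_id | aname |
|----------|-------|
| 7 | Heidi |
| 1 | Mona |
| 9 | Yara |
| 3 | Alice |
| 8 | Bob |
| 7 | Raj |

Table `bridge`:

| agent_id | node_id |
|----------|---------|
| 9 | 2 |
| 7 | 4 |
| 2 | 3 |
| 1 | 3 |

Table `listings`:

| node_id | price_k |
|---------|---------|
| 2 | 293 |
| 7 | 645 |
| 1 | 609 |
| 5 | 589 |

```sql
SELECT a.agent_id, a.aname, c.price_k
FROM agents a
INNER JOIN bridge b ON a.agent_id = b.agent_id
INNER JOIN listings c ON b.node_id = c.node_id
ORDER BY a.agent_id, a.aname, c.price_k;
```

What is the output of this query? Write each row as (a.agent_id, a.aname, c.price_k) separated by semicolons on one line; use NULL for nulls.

(9, Yara, 293)

Evaluate left to right. First `agents a INNER JOIN bridge b` on agent_id: 4 row(s).
Then INNER JOIN `listings c` on node_id: keep only rows whose b.node_id appears in c.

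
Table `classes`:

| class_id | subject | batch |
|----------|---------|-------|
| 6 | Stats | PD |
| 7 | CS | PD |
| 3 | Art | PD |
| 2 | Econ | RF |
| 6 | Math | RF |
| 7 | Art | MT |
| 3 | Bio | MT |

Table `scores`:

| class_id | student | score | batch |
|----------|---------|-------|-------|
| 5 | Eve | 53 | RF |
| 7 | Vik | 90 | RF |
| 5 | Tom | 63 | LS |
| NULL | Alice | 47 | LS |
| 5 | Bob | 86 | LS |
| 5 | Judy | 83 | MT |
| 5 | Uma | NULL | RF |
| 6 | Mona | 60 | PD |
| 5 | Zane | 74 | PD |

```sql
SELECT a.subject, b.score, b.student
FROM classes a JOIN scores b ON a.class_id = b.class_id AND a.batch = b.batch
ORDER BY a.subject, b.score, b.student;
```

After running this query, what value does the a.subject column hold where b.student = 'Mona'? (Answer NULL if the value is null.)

Stats

INNER JOIN keeps only pairs where the ON condition holds.
Matching on a.class_id = b.class_id AND a.batch = b.batch. A NULL in a compared column never satisfies the condition.
- a (class_id=6, batch=PD) pairs with 1 row(s) of b.
- a (class_id=7, batch=PD) has no partner → excluded.
- a (class_id=3, batch=PD) has no partner → excluded.
- a (class_id=2, batch=RF) has no partner → excluded.
- a (class_id=6, batch=RF) has no partner → excluded.
- a (class_id=7, batch=MT) has no partner → excluded.
- a (class_id=3, batch=MT) has no partner → excluded.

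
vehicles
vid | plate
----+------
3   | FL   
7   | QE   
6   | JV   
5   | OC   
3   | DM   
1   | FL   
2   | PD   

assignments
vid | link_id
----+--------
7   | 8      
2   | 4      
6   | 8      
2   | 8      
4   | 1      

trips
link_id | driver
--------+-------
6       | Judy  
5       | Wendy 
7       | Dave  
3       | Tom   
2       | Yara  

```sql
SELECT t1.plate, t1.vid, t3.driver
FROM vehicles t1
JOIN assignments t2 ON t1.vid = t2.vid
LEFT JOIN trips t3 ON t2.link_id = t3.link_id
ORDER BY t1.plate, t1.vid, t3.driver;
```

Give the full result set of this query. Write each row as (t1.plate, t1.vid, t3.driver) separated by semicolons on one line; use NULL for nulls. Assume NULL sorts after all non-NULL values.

Step 1 — t1 INNER JOIN t2 on vid → 4 row(s).
Then LEFT JOIN `trips t3` on link_id: each of those 4 rows is kept; rows whose t2.link_id has no match in t3 get NULL for t3's columns.

(JV, 6, NULL); (PD, 2, NULL); (PD, 2, NULL); (QE, 7, NULL)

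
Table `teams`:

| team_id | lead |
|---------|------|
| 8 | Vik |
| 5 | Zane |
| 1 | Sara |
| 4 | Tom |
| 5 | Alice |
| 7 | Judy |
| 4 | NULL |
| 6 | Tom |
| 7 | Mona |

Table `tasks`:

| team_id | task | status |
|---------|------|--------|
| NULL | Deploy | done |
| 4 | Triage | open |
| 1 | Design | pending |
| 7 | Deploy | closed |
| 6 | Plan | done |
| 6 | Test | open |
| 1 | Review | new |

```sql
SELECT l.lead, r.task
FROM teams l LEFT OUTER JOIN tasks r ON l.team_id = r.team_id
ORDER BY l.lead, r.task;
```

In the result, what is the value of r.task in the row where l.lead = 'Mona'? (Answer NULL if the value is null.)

Deploy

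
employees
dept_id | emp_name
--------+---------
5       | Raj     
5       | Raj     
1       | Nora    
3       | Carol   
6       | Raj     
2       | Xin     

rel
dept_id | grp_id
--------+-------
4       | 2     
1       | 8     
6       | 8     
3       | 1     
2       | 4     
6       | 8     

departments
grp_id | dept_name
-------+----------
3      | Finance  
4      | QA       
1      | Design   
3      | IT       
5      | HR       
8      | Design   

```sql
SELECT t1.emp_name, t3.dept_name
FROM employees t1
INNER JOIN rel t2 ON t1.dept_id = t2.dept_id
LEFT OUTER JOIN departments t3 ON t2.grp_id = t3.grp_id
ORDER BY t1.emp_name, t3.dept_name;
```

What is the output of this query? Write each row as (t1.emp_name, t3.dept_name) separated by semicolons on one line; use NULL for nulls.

Evaluate left to right. First `employees t1 INNER JOIN rel t2` on dept_id: 5 row(s).
Then LEFT JOIN `departments t3` on grp_id: each of those 5 rows is kept; rows whose t2.grp_id has no match in t3 get NULL for t3's columns.

(Carol, Design); (Nora, Design); (Raj, Design); (Raj, Design); (Xin, QA)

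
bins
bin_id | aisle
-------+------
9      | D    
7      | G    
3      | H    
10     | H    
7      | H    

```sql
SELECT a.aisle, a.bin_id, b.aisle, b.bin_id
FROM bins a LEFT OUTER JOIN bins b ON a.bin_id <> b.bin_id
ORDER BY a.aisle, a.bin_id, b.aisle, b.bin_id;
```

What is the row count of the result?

LEFT JOIN keeps every row from `bins a`; unmatched rows get NULL for `bins b`'s columns.
Matching on a.bin_id <> b.bin_id.
- a[0] bin_id=9 → 4 match(es) in b → 4 row(s).
- a[1] bin_id=7 → 3 match(es) in b → 3 row(s).
- a[2] bin_id=3 → 4 match(es) in b → 4 row(s).
- a[3] bin_id=10 → 4 match(es) in b → 4 row(s).
- a[4] bin_id=7 → 3 match(es) in b → 3 row(s).
Total: 18 rows.

18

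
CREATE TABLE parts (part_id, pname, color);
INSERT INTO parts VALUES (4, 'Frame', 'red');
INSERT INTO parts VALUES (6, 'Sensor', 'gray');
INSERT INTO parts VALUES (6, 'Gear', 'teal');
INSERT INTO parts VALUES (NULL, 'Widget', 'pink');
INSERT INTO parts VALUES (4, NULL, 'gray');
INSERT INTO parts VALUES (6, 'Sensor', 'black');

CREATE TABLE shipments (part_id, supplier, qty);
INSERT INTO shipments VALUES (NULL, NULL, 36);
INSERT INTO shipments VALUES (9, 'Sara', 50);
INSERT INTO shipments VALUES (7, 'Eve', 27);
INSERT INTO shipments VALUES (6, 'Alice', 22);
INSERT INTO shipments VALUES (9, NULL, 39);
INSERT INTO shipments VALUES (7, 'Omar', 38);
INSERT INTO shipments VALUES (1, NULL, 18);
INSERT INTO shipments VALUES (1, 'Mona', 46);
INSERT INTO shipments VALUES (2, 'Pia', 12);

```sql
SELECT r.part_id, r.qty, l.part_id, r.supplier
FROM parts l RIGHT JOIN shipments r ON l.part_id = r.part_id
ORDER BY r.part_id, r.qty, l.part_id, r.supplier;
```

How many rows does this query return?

11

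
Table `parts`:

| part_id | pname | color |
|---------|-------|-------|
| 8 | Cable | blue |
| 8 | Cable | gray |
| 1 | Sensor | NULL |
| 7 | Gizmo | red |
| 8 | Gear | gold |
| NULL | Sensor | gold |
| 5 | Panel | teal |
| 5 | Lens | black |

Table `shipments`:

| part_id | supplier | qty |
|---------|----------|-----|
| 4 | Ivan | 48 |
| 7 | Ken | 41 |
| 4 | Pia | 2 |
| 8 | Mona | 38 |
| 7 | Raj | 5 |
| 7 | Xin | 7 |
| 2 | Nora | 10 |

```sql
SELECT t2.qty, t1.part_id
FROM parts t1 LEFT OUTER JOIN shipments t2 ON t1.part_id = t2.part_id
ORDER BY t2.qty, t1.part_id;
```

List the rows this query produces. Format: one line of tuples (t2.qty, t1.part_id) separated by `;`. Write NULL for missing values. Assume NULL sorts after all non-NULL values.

(5, 7); (7, 7); (38, 8); (38, 8); (38, 8); (41, 7); (NULL, 1); (NULL, 5); (NULL, 5); (NULL, NULL)

LEFT JOIN keeps every row from `parts`; unmatched rows get NULL for `shipments`'s columns.
Matching on t1.part_id = t2.part_id. A NULL in a compared column never satisfies the condition.
- t1 row (part_id=8): matches 1 t2 row(s) → 1 output row(s).
- t1 row (part_id=8): matches 1 t2 row(s) → 1 output row(s).
- t1 row (part_id=1): no match → kept, t2 columns NULL.
- t1 row (part_id=7): matches 3 t2 row(s) → 3 output row(s).
- t1 row (part_id=8): matches 1 t2 row(s) → 1 output row(s).
- t1 row (part_id=NULL): no match → kept, t2 columns NULL.
- t1 row (part_id=5): no match → kept, t2 columns NULL.
- t1 row (part_id=5): no match → kept, t2 columns NULL.
After projecting and ordering:
t2.qty | t1.part_id
5 | 7
7 | 7
38 | 8
38 | 8
38 | 8
41 | 7
NULL | 1
NULL | 5
NULL | 5
NULL | NULL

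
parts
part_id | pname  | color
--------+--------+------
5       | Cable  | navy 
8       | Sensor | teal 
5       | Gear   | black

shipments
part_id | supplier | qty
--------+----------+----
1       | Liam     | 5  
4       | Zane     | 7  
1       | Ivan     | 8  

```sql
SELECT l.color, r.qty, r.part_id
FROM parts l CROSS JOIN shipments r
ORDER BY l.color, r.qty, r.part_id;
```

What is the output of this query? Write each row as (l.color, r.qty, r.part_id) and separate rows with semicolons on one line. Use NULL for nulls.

CROSS JOIN pairs every row of `parts` with every row of `shipments`: 3 × 3 = 9 rows.
After projecting and ordering:
l.color | r.qty | r.part_id
black | 5 | 1
black | 7 | 4
black | 8 | 1
navy | 5 | 1
navy | 7 | 4
navy | 8 | 1
teal | 5 | 1
teal | 7 | 4
teal | 8 | 1

(black, 5, 1); (black, 7, 4); (black, 8, 1); (navy, 5, 1); (navy, 7, 4); (navy, 8, 1); (teal, 5, 1); (teal, 7, 4); (teal, 8, 1)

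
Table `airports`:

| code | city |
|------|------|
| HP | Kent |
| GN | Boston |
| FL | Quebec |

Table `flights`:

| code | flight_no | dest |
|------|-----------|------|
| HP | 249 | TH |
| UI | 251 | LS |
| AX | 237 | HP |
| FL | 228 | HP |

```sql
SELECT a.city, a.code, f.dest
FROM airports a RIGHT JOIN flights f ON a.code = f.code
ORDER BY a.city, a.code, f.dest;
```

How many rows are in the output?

4

RIGHT JOIN keeps every row from `flights`; unmatched rows get NULL for `airports`'s columns.
Matching on a.code = f.code.
Matched pairs: 2; unmatched f rows kept: 2.
Total: 2 matched + 2 padded = 4 rows.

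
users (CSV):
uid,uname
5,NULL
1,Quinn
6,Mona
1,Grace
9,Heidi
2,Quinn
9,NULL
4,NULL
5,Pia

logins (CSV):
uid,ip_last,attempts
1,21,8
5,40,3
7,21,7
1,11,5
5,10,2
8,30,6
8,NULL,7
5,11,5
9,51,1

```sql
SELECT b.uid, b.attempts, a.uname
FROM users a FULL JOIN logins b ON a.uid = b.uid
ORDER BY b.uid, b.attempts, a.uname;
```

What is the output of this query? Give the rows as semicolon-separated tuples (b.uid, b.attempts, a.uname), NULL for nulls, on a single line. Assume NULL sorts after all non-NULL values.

FULL OUTER JOIN keeps every row from both sides; unmatched rows get NULL for the other side's columns.
Matching on a.uid = b.uid.
Matched pairs: 12; unmatched a rows kept: 3; unmatched b rows kept: 3.

(1, 5, Grace); (1, 5, Quinn); (1, 8, Grace); (1, 8, Quinn); (5, 2, Pia); (5, 2, NULL); (5, 3, Pia); (5, 3, NULL); (5, 5, Pia); (5, 5, NULL); (7, 7, NULL); (8, 6, NULL); (8, 7, NULL); (9, 1, Heidi); (9, 1, NULL); (NULL, NULL, Mona); (NULL, NULL, Quinn); (NULL, NULL, NULL)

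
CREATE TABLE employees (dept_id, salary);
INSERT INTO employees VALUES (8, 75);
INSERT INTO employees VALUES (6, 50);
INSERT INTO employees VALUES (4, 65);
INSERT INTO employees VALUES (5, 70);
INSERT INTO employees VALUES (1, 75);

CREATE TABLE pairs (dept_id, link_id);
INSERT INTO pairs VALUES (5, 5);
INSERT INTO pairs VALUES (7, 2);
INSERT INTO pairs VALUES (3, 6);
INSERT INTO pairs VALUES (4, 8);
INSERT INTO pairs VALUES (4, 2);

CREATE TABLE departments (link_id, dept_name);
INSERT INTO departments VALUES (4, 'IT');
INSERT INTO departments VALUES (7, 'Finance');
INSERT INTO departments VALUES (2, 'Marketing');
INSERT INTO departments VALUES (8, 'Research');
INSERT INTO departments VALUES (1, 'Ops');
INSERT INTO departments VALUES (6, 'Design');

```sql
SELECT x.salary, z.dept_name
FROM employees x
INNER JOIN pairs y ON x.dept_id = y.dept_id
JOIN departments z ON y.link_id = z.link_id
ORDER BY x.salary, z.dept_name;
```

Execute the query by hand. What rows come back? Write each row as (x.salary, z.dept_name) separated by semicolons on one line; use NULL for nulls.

Evaluate left to right. First `employees x INNER JOIN pairs y` on dept_id: 3 row(s).
Then INNER JOIN `departments z` on link_id: keep only rows whose y.link_id appears in z.

(65, Marketing); (65, Research)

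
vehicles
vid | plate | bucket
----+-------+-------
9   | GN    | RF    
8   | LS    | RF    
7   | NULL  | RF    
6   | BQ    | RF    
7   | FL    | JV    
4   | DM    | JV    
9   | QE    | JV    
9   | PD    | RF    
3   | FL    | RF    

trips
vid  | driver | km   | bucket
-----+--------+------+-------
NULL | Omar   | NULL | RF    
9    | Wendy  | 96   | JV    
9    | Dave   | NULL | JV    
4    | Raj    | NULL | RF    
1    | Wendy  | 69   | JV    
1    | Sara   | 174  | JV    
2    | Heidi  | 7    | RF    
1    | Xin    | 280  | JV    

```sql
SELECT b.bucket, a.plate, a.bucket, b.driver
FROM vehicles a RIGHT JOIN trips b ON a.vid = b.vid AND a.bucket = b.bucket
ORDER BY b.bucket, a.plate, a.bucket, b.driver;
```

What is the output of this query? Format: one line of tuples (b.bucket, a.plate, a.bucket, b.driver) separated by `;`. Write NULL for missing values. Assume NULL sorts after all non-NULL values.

(JV, QE, JV, Dave); (JV, QE, JV, Wendy); (JV, NULL, NULL, Sara); (JV, NULL, NULL, Wendy); (JV, NULL, NULL, Xin); (RF, NULL, NULL, Heidi); (RF, NULL, NULL, Omar); (RF, NULL, NULL, Raj)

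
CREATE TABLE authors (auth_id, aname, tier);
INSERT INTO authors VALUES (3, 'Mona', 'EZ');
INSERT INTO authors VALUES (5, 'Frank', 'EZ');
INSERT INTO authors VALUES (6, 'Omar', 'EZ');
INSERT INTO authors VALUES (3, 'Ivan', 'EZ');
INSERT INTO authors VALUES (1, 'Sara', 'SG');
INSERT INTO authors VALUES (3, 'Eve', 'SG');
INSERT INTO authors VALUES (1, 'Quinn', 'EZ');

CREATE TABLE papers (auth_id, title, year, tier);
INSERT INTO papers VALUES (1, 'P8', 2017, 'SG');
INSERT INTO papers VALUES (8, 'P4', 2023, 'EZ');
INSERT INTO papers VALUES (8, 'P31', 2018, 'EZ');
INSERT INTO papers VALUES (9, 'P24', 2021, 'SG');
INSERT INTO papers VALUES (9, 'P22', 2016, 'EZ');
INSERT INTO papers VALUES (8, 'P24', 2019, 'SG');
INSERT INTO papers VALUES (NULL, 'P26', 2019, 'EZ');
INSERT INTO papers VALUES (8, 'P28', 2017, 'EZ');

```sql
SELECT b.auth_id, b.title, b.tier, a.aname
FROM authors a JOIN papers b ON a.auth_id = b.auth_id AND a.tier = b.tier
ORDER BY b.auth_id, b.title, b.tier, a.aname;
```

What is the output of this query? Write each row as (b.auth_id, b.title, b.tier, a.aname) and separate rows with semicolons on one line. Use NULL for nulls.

(1, P8, SG, Sara)

INNER JOIN keeps only pairs where the ON condition holds.
Matching on a.auth_id = b.auth_id AND a.tier = b.tier. A NULL in a compared column never satisfies the condition.
Matched pairs: 1.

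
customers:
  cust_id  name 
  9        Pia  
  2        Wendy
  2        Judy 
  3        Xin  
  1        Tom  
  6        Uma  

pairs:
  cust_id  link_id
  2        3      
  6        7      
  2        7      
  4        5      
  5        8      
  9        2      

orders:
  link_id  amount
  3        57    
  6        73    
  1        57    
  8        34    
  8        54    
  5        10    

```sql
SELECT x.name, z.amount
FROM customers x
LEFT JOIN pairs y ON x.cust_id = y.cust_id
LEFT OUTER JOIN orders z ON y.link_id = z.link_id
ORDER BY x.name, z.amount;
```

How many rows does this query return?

Evaluate left to right. First `customers x LEFT JOIN pairs y` on cust_id: 8 row(s).
Then LEFT JOIN `orders z` on link_id: each of those 8 rows is kept; rows whose y.link_id has no match in z get NULL for z's columns.
Result: 8 row(s).

8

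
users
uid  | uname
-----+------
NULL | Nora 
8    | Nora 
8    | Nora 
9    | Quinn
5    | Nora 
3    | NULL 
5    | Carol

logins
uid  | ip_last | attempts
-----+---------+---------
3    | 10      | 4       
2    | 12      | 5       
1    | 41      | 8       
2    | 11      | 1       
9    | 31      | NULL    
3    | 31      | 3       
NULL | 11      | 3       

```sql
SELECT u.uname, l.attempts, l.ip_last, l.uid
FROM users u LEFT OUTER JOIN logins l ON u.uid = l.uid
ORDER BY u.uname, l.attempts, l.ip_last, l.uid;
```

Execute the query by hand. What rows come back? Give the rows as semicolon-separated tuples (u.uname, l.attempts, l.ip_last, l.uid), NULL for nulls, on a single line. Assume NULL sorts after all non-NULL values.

(Carol, NULL, NULL, NULL); (Nora, NULL, NULL, NULL); (Nora, NULL, NULL, NULL); (Nora, NULL, NULL, NULL); (Nora, NULL, NULL, NULL); (Quinn, NULL, 31, 9); (NULL, 3, 31, 3); (NULL, 4, 10, 3)

LEFT JOIN keeps every row from `users`; unmatched rows get NULL for `logins`'s columns.
Matching on u.uid = l.uid. A NULL in a compared column never satisfies the condition.
Matched pairs: 3; unmatched u rows kept: 5.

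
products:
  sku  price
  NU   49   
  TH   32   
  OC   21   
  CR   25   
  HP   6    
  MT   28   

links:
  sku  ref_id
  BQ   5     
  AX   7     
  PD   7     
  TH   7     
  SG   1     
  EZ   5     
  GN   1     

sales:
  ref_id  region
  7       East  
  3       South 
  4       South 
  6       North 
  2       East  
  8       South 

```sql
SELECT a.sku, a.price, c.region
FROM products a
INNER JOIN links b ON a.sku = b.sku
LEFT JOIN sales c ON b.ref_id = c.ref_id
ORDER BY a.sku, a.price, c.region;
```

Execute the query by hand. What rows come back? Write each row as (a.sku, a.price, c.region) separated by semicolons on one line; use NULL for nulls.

Evaluate left to right. First `products a INNER JOIN links b` on sku: 1 row(s).
Then LEFT JOIN `sales c` on ref_id: each of those 1 rows is kept; rows whose b.ref_id has no match in c get NULL for c's columns.

(TH, 32, East)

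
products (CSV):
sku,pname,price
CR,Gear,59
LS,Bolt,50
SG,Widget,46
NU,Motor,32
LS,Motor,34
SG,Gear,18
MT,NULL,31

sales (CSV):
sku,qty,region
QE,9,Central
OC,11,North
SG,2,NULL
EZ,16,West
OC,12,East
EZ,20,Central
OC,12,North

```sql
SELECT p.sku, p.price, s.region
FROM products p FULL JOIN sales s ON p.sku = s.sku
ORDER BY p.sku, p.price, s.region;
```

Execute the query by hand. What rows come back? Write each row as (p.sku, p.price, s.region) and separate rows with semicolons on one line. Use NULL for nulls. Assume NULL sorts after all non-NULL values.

FULL OUTER JOIN keeps every row from both sides; unmatched rows get NULL for the other side's columns.
Matching on p.sku = s.sku.
- p (sku=CR) has no partner → padded with NULL.
- p (sku=LS) has no partner → padded with NULL.
- p (sku=SG) pairs with 1 row(s) of s.
- p (sku=NU) has no partner → padded with NULL.
- p (sku=LS) has no partner → padded with NULL.
- p (sku=SG) pairs with 1 row(s) of s.
- p (sku=MT) has no partner → padded with NULL.
- 6 s row(s) had no p match → kept, p columns NULL.

(CR, 59, NULL); (LS, 34, NULL); (LS, 50, NULL); (MT, 31, NULL); (NU, 32, NULL); (SG, 18, NULL); (SG, 46, NULL); (NULL, NULL, Central); (NULL, NULL, Central); (NULL, NULL, East); (NULL, NULL, North); (NULL, NULL, North); (NULL, NULL, West)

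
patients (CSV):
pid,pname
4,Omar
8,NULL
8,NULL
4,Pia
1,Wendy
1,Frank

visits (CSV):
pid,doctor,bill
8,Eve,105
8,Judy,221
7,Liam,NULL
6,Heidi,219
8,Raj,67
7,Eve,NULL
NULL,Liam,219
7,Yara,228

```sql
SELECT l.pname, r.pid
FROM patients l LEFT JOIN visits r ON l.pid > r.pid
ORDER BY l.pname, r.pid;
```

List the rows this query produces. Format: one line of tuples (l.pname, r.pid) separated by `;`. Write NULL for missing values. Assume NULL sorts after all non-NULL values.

LEFT JOIN keeps every row from `patients`; unmatched rows get NULL for `visits`'s columns.
Matching on l.pid > r.pid. A NULL in a compared column never satisfies the condition.
- pid=4: no r row matches, row kept with r columns NULL.
- pid=8: 4 matching r row(s), so 4 row(s) emitted.
- pid=8: 4 matching r row(s), so 4 row(s) emitted.
- pid=4: no r row matches, row kept with r columns NULL.
- pid=1: no r row matches, row kept with r columns NULL.
- pid=1: no r row matches, row kept with r columns NULL.

(Frank, NULL); (Omar, NULL); (Pia, NULL); (Wendy, NULL); (NULL, 6); (NULL, 6); (NULL, 7); (NULL, 7); (NULL, 7); (NULL, 7); (NULL, 7); (NULL, 7)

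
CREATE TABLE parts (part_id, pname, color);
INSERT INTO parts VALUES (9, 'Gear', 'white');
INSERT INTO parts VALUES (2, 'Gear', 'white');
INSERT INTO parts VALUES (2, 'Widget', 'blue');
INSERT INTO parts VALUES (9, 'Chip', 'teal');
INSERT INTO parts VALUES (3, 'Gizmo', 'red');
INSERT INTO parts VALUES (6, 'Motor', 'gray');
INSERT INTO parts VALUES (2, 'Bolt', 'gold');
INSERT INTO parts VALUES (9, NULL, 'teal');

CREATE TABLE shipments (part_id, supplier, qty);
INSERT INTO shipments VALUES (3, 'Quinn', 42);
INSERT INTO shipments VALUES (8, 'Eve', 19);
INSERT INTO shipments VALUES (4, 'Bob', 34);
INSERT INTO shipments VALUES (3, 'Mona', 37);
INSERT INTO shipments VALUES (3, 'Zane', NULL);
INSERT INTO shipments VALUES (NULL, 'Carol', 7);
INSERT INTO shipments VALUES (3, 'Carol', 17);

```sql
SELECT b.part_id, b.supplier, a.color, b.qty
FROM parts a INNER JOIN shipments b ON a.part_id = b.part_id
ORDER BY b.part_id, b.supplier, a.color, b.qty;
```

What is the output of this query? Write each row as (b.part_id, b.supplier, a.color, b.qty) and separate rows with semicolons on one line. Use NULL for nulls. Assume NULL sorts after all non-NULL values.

(3, Carol, red, 17); (3, Mona, red, 37); (3, Quinn, red, 42); (3, Zane, red, NULL)

INNER JOIN keeps only pairs where the ON condition holds.
Matching on a.part_id = b.part_id. A NULL in a compared column never satisfies the condition.
- a[0] part_id=9 → no match; dropped.
- a[1] part_id=2 → no match; dropped.
- a[2] part_id=2 → no match; dropped.
- a[3] part_id=9 → no match; dropped.
- a[4] part_id=3 → 4 match(es) in b → 4 row(s).
- a[5] part_id=6 → no match; dropped.
- a[6] part_id=2 → no match; dropped.
- a[7] part_id=9 → no match; dropped.
After projecting and ordering:
b.part_id | b.supplier | a.color | b.qty
3 | Carol | red | 17
3 | Mona | red | 37
3 | Quinn | red | 42
3 | Zane | red | NULL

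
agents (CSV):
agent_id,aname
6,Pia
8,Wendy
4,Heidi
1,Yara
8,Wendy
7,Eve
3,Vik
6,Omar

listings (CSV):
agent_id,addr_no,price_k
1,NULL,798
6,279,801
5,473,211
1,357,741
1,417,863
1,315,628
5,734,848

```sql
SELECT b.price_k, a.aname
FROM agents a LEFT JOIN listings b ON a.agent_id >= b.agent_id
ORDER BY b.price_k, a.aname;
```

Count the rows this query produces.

47

LEFT JOIN keeps every row from `agents`; unmatched rows get NULL for `listings`'s columns.
Matching on a.agent_id >= b.agent_id.
- a[0] agent_id=6 → 7 match(es) in b → 7 row(s).
- a[1] agent_id=8 → 7 match(es) in b → 7 row(s).
- a[2] agent_id=4 → 4 match(es) in b → 4 row(s).
- a[3] agent_id=1 → 4 match(es) in b → 4 row(s).
- a[4] agent_id=8 → 7 match(es) in b → 7 row(s).
- a[5] agent_id=7 → 7 match(es) in b → 7 row(s).
- a[6] agent_id=3 → 4 match(es) in b → 4 row(s).
- a[7] agent_id=6 → 7 match(es) in b → 7 row(s).
Total: 47 rows.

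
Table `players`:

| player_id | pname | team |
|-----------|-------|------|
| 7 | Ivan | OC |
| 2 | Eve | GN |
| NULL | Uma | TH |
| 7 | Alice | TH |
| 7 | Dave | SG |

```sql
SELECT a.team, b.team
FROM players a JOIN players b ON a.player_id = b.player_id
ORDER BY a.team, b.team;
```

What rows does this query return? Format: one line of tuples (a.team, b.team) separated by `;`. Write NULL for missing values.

INNER JOIN keeps only pairs where the ON condition holds.
Matching on a.player_id = b.player_id. A NULL in a compared column never satisfies the condition.
Matched pairs: 10.

(GN, GN); (OC, OC); (OC, SG); (OC, TH); (SG, OC); (SG, SG); (SG, TH); (TH, OC); (TH, SG); (TH, TH)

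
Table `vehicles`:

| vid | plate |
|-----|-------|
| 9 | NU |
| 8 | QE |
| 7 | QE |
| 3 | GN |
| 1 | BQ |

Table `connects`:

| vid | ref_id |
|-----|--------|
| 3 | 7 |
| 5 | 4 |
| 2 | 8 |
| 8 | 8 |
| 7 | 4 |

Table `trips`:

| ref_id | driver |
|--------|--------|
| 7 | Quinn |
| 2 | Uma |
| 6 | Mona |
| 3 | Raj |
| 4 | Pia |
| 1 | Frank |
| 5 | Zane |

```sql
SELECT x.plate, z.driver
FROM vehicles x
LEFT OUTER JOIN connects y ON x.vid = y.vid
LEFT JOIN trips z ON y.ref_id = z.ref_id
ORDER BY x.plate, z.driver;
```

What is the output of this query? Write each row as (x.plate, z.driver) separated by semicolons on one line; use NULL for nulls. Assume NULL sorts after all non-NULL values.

(BQ, NULL); (GN, Quinn); (NU, NULL); (QE, Pia); (QE, NULL)

Evaluate left to right. First `vehicles x LEFT JOIN connects y` on vid: 5 row(s).
Then LEFT JOIN `trips z` on ref_id: each of those 5 rows is kept; rows whose y.ref_id has no match in z get NULL for z's columns.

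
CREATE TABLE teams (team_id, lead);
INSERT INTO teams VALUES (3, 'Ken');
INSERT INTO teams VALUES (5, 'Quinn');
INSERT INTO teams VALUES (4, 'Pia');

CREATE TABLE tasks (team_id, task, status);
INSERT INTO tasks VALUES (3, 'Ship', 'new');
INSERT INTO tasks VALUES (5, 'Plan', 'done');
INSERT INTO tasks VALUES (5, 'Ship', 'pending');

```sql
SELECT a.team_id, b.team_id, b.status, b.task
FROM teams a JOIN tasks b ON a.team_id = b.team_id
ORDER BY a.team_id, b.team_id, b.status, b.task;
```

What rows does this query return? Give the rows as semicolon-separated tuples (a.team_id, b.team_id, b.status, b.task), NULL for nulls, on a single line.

(3, 3, new, Ship); (5, 5, done, Plan); (5, 5, pending, Ship)

INNER JOIN keeps only pairs where the ON condition holds.
Matching on a.team_id = b.team_id.
- team_id=3: 1 matching b row(s), so 1 row(s) emitted.
- team_id=5: 2 matching b row(s), so 2 row(s) emitted.
- team_id=4: no matching b row, dropped.
After projecting and ordering:
a.team_id | b.team_id | b.status | b.task
3 | 3 | new | Ship
5 | 5 | done | Plan
5 | 5 | pending | Ship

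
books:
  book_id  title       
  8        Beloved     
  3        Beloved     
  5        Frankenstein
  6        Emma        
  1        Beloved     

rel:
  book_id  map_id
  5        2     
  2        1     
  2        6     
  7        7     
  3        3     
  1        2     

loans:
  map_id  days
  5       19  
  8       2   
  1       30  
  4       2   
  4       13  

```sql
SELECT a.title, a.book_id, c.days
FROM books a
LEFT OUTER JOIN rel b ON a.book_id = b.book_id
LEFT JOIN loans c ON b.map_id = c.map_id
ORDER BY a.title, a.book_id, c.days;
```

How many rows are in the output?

Joins associate left-to-right: books LEFT JOIN rel on book_id gives 5 intermediate row(s).
Then LEFT JOIN `loans c` on map_id: each of those 5 rows is kept; rows whose b.map_id has no match in c get NULL for c's columns.
Result: 5 row(s).

5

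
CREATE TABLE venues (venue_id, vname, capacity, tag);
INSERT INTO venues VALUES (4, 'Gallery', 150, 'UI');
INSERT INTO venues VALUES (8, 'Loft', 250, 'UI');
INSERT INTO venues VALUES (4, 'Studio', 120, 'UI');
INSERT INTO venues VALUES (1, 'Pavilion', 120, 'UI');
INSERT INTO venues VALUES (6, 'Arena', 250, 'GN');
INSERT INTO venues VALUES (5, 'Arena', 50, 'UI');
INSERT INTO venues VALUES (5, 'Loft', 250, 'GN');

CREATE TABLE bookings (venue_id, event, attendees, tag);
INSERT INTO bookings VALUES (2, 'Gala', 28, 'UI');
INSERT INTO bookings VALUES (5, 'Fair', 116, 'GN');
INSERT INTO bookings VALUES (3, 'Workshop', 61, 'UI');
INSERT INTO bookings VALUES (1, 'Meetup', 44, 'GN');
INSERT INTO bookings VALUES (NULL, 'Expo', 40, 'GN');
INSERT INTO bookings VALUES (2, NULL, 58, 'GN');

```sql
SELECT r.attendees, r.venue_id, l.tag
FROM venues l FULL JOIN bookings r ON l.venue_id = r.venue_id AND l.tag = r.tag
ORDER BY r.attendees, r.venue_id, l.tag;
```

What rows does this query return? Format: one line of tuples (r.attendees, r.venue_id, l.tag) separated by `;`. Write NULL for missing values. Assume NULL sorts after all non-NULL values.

FULL OUTER JOIN keeps every row from both sides; unmatched rows get NULL for the other side's columns.
Matching on l.venue_id = r.venue_id AND l.tag = r.tag. A NULL in a compared column never satisfies the condition.
Matched pairs: 1; unmatched l rows kept: 6; unmatched r rows kept: 5.

(28, 2, NULL); (40, NULL, NULL); (44, 1, NULL); (58, 2, NULL); (61, 3, NULL); (116, 5, GN); (NULL, NULL, GN); (NULL, NULL, UI); (NULL, NULL, UI); (NULL, NULL, UI); (NULL, NULL, UI); (NULL, NULL, UI)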